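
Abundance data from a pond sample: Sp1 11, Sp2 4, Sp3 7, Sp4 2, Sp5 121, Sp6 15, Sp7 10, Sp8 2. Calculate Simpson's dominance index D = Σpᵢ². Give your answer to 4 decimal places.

Total N = 11+4+7+2+121+15+10+2 = 172, so the proportions are 0.063953, 0.023256, 0.040698, 0.011628, 0.703488, 0.087209, 0.05814, 0.011628 (working shown to 6 dp, full precision carried).
D = 0.063953² + 0.023256² + 0.040698² + 0.011628² + 0.703488² + 0.087209² + 0.05814² + 0.011628² = 0.004090 + 0.000541 + 0.001656 + 0.000135 + 0.494896 + 0.007605 + 0.003380 + 0.000135 = 0.512439.
To 4 decimal places, D = 0.5124.

0.5124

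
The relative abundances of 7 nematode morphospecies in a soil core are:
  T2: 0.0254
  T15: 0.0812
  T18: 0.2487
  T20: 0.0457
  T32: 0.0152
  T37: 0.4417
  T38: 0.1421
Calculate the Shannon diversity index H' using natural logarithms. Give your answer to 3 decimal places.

1.486

Each pᵢ ln pᵢ term (working shown to 5 dp, full precision carried): 0.0254×(-3.67301)=-0.09329, 0.0812×(-2.51084)=-0.20388, 0.2487×(-1.39151)=-0.34607, 0.0457×(-3.08566)=-0.14101, 0.0152×(-4.18646)=-0.06363, 0.4417×(-0.81712)=-0.36092, 0.1421×(-1.95122)=-0.27727.
Sum = -1.48608, so H' = 1.486.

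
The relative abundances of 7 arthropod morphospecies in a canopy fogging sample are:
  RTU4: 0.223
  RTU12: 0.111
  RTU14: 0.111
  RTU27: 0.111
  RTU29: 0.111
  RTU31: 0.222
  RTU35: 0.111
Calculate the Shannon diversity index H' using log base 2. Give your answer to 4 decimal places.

Each pᵢ log₂ pᵢ term (working shown to 6 dp, full precision carried): 0.223×(-2.164884)=-0.482769, 0.111×(-3.171368)=-0.352022, 0.111×(-3.171368)=-0.352022, 0.111×(-3.171368)=-0.352022, 0.111×(-3.171368)=-0.352022, 0.222×(-2.171368)=-0.482044, 0.111×(-3.171368)=-0.352022.
Sum = -2.724922, so H' = 2.7249.

2.7249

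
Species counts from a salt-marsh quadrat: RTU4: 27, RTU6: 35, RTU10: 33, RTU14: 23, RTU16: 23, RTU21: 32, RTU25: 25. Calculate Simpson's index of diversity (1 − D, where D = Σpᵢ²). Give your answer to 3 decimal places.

0.853

Total N = 27+35+33+23+23+32+25 = 198, so the proportions are 0.13636, 0.17677, 0.16667, 0.11616, 0.11616, 0.16162, 0.12626 (working shown to 5 dp, full precision carried).
D = 0.13636² + 0.17677² + 0.16667² + 0.11616² + 0.11616² + 0.16162² + 0.12626² = 0.01860 + 0.03125 + 0.02778 + 0.01349 + 0.01349 + 0.02612 + 0.01594 = 0.14667.
So 1 − D = 0.85333, i.e. 0.853 to 3 decimal places.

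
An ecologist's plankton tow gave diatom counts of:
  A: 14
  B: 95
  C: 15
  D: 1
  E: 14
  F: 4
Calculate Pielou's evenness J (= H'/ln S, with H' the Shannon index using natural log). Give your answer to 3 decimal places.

0.613

Total N = 14+95+15+1+14+4 = 143, so the proportions are 0.0979, 0.66434, 0.1049, 0.00699, 0.0979, 0.02797 (working shown to 5 dp, full precision carried).
H' = −Σ pᵢ ln pᵢ = −((-0.22750) + (-0.27169) + (-0.23652) + (-0.03471) + (-0.22750) + (-0.10004)) = 1.09796.
With S = 6 species, ln S = 1.79176, so J = 1.09796/1.79176 = 0.61279, i.e. 0.613 to 3 decimal places.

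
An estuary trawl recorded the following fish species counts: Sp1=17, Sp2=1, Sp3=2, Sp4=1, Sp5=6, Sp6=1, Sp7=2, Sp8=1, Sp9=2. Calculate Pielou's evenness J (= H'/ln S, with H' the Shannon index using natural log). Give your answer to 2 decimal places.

0.72

Total N = 17+1+2+1+6+1+2+1+2 = 33, so the proportions are 0.5152, 0.0303, 0.0606, 0.0303, 0.1818, 0.0303, 0.0606, 0.0303, 0.0606 (working shown to 4 dp, full precision carried).
H' = −Σ pᵢ ln pᵢ = −((-0.3417) + (-0.1060) + (-0.1699) + (-0.1060) + (-0.3100) + (-0.1060) + (-0.1699) + (-0.1060) + (-0.1699)) = 1.5852.
With S = 9 species, ln S = 2.1972, so J = 1.5852/2.1972 = 0.7214, i.e. 0.72 to 2 decimal places.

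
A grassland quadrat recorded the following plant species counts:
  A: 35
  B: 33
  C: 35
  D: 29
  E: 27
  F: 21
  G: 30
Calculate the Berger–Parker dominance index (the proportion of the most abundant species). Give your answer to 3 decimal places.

0.167

Total N = 35+33+35+29+27+21+30 = 210, so the proportions are 0.16667, 0.15714, 0.16667, 0.1381, 0.12857, 0.1, 0.14286 (working shown to 5 dp, full precision carried).
The largest proportion is 0.16667, i.e. d = 0.167 to 3 decimal places.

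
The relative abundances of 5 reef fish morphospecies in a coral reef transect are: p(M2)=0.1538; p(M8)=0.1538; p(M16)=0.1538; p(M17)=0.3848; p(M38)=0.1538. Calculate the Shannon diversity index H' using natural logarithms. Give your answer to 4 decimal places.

Each pᵢ ln pᵢ term (working shown to 6 dp, full precision carried): 0.1538×(-1.872102)=-0.287929, 0.1538×(-1.872102)=-0.287929, 0.1538×(-1.872102)=-0.287929, 0.3848×(-0.955032)=-0.367496, 0.1538×(-1.872102)=-0.287929.
Sum = -1.519213, so H' = 1.5192.

1.5192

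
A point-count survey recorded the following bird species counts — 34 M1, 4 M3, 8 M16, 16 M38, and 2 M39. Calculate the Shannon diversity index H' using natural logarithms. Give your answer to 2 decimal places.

Total N = 34+4+8+16+2 = 64, so the proportions are 0.5312, 0.0625, 0.125, 0.25, 0.0312 (working shown to 4 dp, full precision carried).
Each pᵢ ln pᵢ term: 0.5312×(-0.6325)=-0.3360, 0.0625×(-2.7726)=-0.1733, 0.125×(-2.0794)=-0.2599, 0.25×(-1.3863)=-0.3466, 0.0312×(-3.4657)=-0.1083.
Sum = -1.2241, so H' = 1.22.

1.22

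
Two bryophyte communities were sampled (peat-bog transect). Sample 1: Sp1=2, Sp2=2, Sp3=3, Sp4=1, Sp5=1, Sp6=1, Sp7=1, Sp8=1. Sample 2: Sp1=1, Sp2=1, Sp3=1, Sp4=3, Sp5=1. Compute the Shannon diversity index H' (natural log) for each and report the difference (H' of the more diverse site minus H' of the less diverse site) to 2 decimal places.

Sample 1: N=12, proportions 0.1667, 0.1667, 0.25, 0.0833, 0.0833, 0.0833, 0.0833, 0.0833, giving H' = 1.9792 (working shown to 4 dp, full precision carried).
Sample 2: N=7, proportions 0.1429, 0.1429, 0.1429, 0.4286, 0.1429, giving H' = 1.4751.
Difference = |1.9792 − 1.4751| = 0.5041, i.e. 0.50 to 2 decimal places.

0.50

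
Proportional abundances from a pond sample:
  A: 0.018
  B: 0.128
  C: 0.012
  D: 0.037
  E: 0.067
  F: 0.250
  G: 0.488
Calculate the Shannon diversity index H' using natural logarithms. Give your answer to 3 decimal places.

Each pᵢ ln pᵢ term (working shown to 5 dp, full precision carried): 0.018×(-4.01738)=-0.07231, 0.128×(-2.05573)=-0.26313, 0.012×(-4.42285)=-0.05307, 0.037×(-3.29684)=-0.12198, 0.067×(-2.70306)=-0.18111, 0.25×(-1.38629)=-0.34657, 0.488×(-0.71744)=-0.35011.
Sum = -1.38829, so H' = 1.388.

1.388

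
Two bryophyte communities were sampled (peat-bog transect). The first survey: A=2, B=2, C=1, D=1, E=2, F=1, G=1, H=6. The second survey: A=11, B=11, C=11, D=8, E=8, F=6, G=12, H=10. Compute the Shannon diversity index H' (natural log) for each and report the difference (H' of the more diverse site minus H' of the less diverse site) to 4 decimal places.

The first survey: N=16, proportions 0.125, 0.125, 0.0625, 0.0625, 0.125, 0.0625, 0.0625, 0.375, giving H' = 1.8407487 (working shown to 7 dp, full precision carried).
The second survey: N=77, proportions 0.1428571, 0.1428571, 0.1428571, 0.1038961, 0.1038961, 0.0779221, 0.1558442, 0.1298701, giving H' = 2.0581314.
Difference = |1.8407487 − 2.0581314| = 0.2173827, i.e. 0.2174 to 4 decimal places.

0.2174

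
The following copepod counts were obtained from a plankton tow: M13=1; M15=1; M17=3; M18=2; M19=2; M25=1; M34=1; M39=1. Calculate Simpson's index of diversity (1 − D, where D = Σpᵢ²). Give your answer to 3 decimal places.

0.847

Total N = 1+1+3+2+2+1+1+1 = 12, so the proportions are 0.08333, 0.08333, 0.25, 0.16667, 0.16667, 0.08333, 0.08333, 0.08333 (working shown to 5 dp, full precision carried).
D = 0.08333² + 0.08333² + 0.25² + 0.16667² + 0.16667² + 0.08333² + 0.08333² + 0.08333² = 0.00694 + 0.00694 + 0.06250 + 0.02778 + 0.02778 + 0.00694 + 0.00694 + 0.00694 = 0.15278.
So 1 − D = 0.84722, i.e. 0.847 to 3 decimal places.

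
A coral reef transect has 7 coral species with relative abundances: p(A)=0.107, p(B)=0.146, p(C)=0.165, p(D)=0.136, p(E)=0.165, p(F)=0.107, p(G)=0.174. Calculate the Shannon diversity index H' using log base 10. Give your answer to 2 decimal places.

0.84

Each pᵢ log₁₀ pᵢ term (working shown to 4 dp, full precision carried): 0.107×(-0.9706)=-0.1039, 0.146×(-0.8356)=-0.1220, 0.165×(-0.7825)=-0.1291, 0.136×(-0.8665)=-0.1178, 0.165×(-0.7825)=-0.1291, 0.107×(-0.9706)=-0.1039, 0.174×(-0.7595)=-0.1321.
Sum = -0.8379, so H' = 0.84.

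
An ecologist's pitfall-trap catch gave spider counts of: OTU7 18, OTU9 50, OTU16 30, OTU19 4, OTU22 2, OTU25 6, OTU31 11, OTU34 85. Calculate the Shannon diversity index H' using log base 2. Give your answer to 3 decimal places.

2.284

Total N = 18+50+30+4+2+6+11+85 = 206, so the proportions are 0.08738, 0.24272, 0.14563, 0.01942, 0.00971, 0.02913, 0.0534, 0.41262 (working shown to 5 dp, full precision carried).
Each pᵢ log₂ pᵢ term: 0.08738×(-3.51658)=-0.30727, 0.24272×(-2.04264)=-0.49579, 0.14563×(-2.77961)=-0.40480, 0.01942×(-5.68650)=-0.11042, 0.00971×(-6.68650)=-0.06492, 0.02913×(-5.10154)=-0.14859, 0.0534×(-4.22707)=-0.22572, 0.41262×(-1.27711)=-0.52696.
Sum = -2.28446, so H' = 2.284.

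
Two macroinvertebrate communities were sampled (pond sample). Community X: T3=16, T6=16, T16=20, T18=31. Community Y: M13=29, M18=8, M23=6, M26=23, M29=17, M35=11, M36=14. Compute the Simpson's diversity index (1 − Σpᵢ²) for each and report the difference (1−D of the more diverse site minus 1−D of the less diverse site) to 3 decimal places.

Community X: N=83, proportions 0.19277, 0.19277, 0.24096, 0.37349, giving 1−D = 0.72812 (working shown to 5 dp, full precision carried).
Community Y: N=108, proportions 0.26852, 0.07407, 0.05556, 0.21296, 0.15741, 0.10185, 0.12963, giving 1−D = 0.82202.
Difference = |0.72812 − 0.82202| = 0.09390, i.e. 0.094 to 3 decimal places.

0.094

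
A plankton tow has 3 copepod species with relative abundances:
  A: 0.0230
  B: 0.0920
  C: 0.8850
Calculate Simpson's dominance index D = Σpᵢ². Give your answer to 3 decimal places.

D = 0.023² + 0.092² + 0.885² = 0.00053 + 0.00846 + 0.78323 = 0.79222 (working shown to 5 dp, full precision carried).
To 3 decimal places, D = 0.792.

0.792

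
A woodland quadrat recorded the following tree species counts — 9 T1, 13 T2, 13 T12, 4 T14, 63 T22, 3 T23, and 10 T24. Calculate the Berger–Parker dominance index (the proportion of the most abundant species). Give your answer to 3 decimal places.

0.548

Total N = 9+13+13+4+63+3+10 = 115, so the proportions are 0.07826, 0.11304, 0.11304, 0.03478, 0.54783, 0.02609, 0.08696 (working shown to 5 dp, full precision carried).
The largest proportion is 0.54783, i.e. d = 0.548 to 3 decimal places.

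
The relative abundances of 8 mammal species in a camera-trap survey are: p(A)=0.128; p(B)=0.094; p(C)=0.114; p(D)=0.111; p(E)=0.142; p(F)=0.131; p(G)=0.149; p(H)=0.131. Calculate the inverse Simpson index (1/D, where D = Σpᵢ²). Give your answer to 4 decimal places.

D = 0.128² + 0.094² + 0.114² + 0.111² + 0.142² + 0.131² + 0.149² + 0.131² = 0.01638400 + 0.00883600 + 0.01299600 + 0.01232100 + 0.02016400 + 0.01716100 + 0.02220100 + 0.01716100 = 0.12722400 (working shown to 8 dp, full precision carried).
So 1/D = 7.860152, i.e. 7.8602 to 4 decimal places.

7.8602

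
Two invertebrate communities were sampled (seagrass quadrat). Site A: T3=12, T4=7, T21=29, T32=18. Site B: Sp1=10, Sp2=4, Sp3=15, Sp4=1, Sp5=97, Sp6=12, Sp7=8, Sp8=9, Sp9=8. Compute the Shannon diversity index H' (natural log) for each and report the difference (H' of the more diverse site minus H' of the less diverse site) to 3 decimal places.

0.203

Site A: N=66, proportions 0.18182, 0.10606, 0.43939, 0.27273, giving H' = 1.26362 (working shown to 5 dp, full precision carried).
Site B: N=164, proportions 0.06098, 0.02439, 0.09146, 0.0061, 0.59146, 0.07317, 0.04878, 0.05488, 0.04878, giving H' = 1.46692.
Difference = |1.26362 − 1.46692| = 0.20330, i.e. 0.203 to 3 decimal places.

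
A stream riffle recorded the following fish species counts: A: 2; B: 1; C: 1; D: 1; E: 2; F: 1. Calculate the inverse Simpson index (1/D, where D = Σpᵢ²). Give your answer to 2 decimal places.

Total N = 2+1+1+1+2+1 = 8, so the proportions are 0.25, 0.125, 0.125, 0.125, 0.25, 0.125 (working shown to 6 dp, full precision carried).
D = 0.25² + 0.125² + 0.125² + 0.125² + 0.25² + 0.125² = 0.062500 + 0.015625 + 0.015625 + 0.015625 + 0.062500 + 0.015625 = 0.187500.
So 1/D = 5.3333, i.e. 5.33 to 2 decimal places.

5.33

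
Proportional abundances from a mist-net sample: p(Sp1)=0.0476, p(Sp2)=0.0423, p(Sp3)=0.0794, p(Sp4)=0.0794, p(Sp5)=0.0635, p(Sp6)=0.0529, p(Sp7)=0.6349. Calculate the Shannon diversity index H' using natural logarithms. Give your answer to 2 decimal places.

Each pᵢ ln pᵢ term (working shown to 4 dp, full precision carried): 0.0476×(-3.0449)=-0.1449, 0.0423×(-3.1630)=-0.1338, 0.0794×(-2.5333)=-0.2011, 0.0794×(-2.5333)=-0.2011, 0.0635×(-2.7567)=-0.1751, 0.0529×(-2.9394)=-0.1555, 0.6349×(-0.4543)=-0.2884.
Sum = -1.3000, so H' = 1.30.

1.30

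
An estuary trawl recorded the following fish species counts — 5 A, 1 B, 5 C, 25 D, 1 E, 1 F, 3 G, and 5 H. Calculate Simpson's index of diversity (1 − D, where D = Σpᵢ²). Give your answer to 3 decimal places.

Total N = 5+1+5+25+1+1+3+5 = 46, so the proportions are 0.1087, 0.02174, 0.1087, 0.54348, 0.02174, 0.02174, 0.06522, 0.1087 (working shown to 5 dp, full precision carried).
D = 0.1087² + 0.02174² + 0.1087² + 0.54348² + 0.02174² + 0.02174² + 0.06522² + 0.1087² = 0.01181 + 0.00047 + 0.01181 + 0.29537 + 0.00047 + 0.00047 + 0.00425 + 0.01181 = 0.33648.
So 1 − D = 0.66352, i.e. 0.664 to 3 decimal places.

0.664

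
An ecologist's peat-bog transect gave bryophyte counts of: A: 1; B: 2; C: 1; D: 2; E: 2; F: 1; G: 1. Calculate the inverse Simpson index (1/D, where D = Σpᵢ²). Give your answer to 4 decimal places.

Total N = 1+2+1+2+2+1+1 = 10, so the proportions are 0.1, 0.2, 0.1, 0.2, 0.2, 0.1, 0.1 (working shown to 8 dp, full precision carried).
D = 0.1² + 0.2² + 0.1² + 0.2² + 0.2² + 0.1² + 0.1² = 0.01000000 + 0.04000000 + 0.01000000 + 0.04000000 + 0.04000000 + 0.01000000 + 0.01000000 = 0.16000000.
So 1/D = 6.250000, i.e. 6.2500 to 4 decimal places.

6.2500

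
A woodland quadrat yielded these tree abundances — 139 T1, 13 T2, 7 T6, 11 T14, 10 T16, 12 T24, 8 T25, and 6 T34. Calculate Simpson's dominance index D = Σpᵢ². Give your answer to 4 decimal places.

Total N = 139+13+7+11+10+12+8+6 = 206, so the proportions are 0.674757, 0.063107, 0.033981, 0.053398, 0.048544, 0.058252, 0.038835, 0.029126 (working shown to 6 dp, full precision carried).
D = 0.674757² + 0.063107² + 0.033981² + 0.053398² + 0.048544² + 0.058252² + 0.038835² + 0.029126² = 0.455297 + 0.003982 + 0.001155 + 0.002851 + 0.002356 + 0.003393 + 0.001508 + 0.000848 = 0.471392.
To 4 decimal places, D = 0.4714.

0.4714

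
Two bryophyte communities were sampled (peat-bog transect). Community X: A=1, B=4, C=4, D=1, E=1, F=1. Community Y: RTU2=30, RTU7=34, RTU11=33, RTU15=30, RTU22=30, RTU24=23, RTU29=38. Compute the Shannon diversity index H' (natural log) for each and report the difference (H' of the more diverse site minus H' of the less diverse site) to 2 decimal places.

Community X: N=12, proportions 0.0833, 0.3333, 0.3333, 0.0833, 0.0833, 0.0833, giving H' = 1.5607 (working shown to 4 dp, full precision carried).
Community Y: N=218, proportions 0.1376, 0.156, 0.1514, 0.1376, 0.1376, 0.1055, 0.1743, giving H' = 1.9362.
Difference = |1.5607 − 1.9362| = 0.3755, i.e. 0.38 to 2 decimal places.

0.38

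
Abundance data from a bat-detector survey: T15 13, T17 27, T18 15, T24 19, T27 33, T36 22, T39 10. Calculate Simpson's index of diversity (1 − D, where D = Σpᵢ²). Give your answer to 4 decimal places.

0.8366

Total N = 13+27+15+19+33+22+10 = 139, so the proportions are 0.093525, 0.194245, 0.107914, 0.136691, 0.23741, 0.158273, 0.071942 (working shown to 6 dp, full precision carried).
D = 0.093525² + 0.194245² + 0.107914² + 0.136691² + 0.23741² + 0.158273² + 0.071942² = 0.008747 + 0.037731 + 0.011645 + 0.018684 + 0.056364 + 0.025050 + 0.005176 = 0.163397.
So 1 − D = 0.836603, i.e. 0.8366 to 4 decimal places.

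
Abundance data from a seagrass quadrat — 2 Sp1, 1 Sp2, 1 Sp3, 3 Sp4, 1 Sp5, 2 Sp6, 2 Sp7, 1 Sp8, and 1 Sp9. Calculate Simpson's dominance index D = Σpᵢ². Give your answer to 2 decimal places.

0.13

Total N = 2+1+1+3+1+2+2+1+1 = 14, so the proportions are 0.1429, 0.0714, 0.0714, 0.2143, 0.0714, 0.1429, 0.1429, 0.0714, 0.0714 (working shown to 4 dp, full precision carried).
D = 0.1429² + 0.0714² + 0.0714² + 0.2143² + 0.0714² + 0.1429² + 0.1429² + 0.0714² + 0.0714² = 0.0204 + 0.0051 + 0.0051 + 0.0459 + 0.0051 + 0.0204 + 0.0204 + 0.0051 + 0.0051 = 0.1327.
To 2 decimal places, D = 0.13.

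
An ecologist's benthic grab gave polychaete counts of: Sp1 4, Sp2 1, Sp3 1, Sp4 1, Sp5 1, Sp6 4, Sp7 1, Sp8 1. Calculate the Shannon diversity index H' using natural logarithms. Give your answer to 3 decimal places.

Total N = 4+1+1+1+1+4+1+1 = 14, so the proportions are 0.28571, 0.07143, 0.07143, 0.07143, 0.07143, 0.28571, 0.07143, 0.07143 (working shown to 5 dp, full precision carried).
Each pᵢ ln pᵢ term: 0.28571×(-1.25276)=-0.35793, 0.07143×(-2.63906)=-0.18850, 0.07143×(-2.63906)=-0.18850, 0.07143×(-2.63906)=-0.18850, 0.07143×(-2.63906)=-0.18850, 0.28571×(-1.25276)=-0.35793, 0.07143×(-2.63906)=-0.18850, 0.07143×(-2.63906)=-0.18850.
Sum = -1.84689, so H' = 1.847.

1.847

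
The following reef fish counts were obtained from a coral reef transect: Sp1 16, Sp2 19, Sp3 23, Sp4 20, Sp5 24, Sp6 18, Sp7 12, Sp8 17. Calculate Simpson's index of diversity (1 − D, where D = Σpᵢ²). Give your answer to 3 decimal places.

Total N = 16+19+23+20+24+18+12+17 = 149, so the proportions are 0.10738, 0.12752, 0.15436, 0.13423, 0.16107, 0.12081, 0.08054, 0.11409 (working shown to 5 dp, full precision carried).
D = 0.10738² + 0.12752² + 0.15436² + 0.13423² + 0.16107² + 0.12081² + 0.08054² + 0.11409² = 0.01153 + 0.01626 + 0.02383 + 0.01802 + 0.02594 + 0.01459 + 0.00649 + 0.01302 = 0.12968.
So 1 − D = 0.87032, i.e. 0.870 to 3 decimal places.

0.870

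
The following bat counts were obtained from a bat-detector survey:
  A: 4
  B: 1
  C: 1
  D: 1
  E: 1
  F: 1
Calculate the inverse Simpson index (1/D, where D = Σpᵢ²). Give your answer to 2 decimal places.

Total N = 4+1+1+1+1+1 = 9, so the proportions are 0.444444, 0.111111, 0.111111, 0.111111, 0.111111, 0.111111 (working shown to 6 dp, full precision carried).
D = 0.444444² + 0.111111² + 0.111111² + 0.111111² + 0.111111² + 0.111111² = 0.197531 + 0.012346 + 0.012346 + 0.012346 + 0.012346 + 0.012346 = 0.259259.
So 1/D = 3.8571, i.e. 3.86 to 2 decimal places.

3.86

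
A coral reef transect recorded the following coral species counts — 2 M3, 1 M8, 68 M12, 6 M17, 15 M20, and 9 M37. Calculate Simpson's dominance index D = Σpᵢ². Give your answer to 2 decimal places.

0.49

Total N = 2+1+68+6+15+9 = 101, so the proportions are 0.0198, 0.0099, 0.6733, 0.0594, 0.1485, 0.0891 (working shown to 4 dp, full precision carried).
D = 0.0198² + 0.0099² + 0.6733² + 0.0594² + 0.1485² + 0.0891² = 0.0004 + 0.0001 + 0.4533 + 0.0035 + 0.0221 + 0.0079 = 0.4873.
To 2 decimal places, D = 0.49.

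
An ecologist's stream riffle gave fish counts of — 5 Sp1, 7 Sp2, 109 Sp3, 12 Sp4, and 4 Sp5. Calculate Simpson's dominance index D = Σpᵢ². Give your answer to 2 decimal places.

0.65

Total N = 5+7+109+12+4 = 137, so the proportions are 0.0365, 0.0511, 0.7956, 0.0876, 0.0292 (working shown to 4 dp, full precision carried).
D = 0.0365² + 0.0511² + 0.7956² + 0.0876² + 0.0292² = 0.0013 + 0.0026 + 0.6330 + 0.0077 + 0.0009 = 0.6455.
To 2 decimal places, D = 0.65.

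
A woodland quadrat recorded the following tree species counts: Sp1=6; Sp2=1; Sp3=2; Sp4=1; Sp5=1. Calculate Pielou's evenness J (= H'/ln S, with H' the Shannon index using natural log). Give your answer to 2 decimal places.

Total N = 6+1+2+1+1 = 11, so the proportions are 0.5455, 0.0909, 0.1818, 0.0909, 0.0909 (working shown to 4 dp, full precision carried).
H' = −Σ pᵢ ln pᵢ = −((-0.3306) + (-0.2180) + (-0.3100) + (-0.2180) + (-0.2180)) = 1.2945.
With S = 5 species, ln S = 1.6094, so J = 1.2945/1.6094 = 0.8043, i.e. 0.80 to 2 decimal places.

0.80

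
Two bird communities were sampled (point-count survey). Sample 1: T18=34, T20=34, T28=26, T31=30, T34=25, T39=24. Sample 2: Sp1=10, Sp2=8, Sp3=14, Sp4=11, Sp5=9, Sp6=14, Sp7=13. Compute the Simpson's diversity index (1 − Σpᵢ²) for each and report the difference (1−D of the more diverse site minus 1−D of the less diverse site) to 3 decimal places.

0.022

Sample 1: N=173, proportions 0.196532, 0.196532, 0.150289, 0.17341, 0.144509, 0.138728, giving 1−D = 0.829964 (working shown to 6 dp, full precision carried).
Sample 2: N=79, proportions 0.126582, 0.101266, 0.177215, 0.139241, 0.113924, 0.177215, 0.164557, giving 1−D = 0.851466.
Difference = |0.829964 − 0.851466| = 0.021502, i.e. 0.022 to 3 decimal places.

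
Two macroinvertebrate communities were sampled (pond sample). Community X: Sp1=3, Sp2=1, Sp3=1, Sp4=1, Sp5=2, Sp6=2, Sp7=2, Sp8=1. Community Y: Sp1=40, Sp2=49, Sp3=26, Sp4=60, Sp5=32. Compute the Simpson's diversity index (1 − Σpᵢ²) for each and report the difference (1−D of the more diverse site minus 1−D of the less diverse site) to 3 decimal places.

0.069

Community X: N=13, proportions 0.230769, 0.076923, 0.076923, 0.076923, 0.153846, 0.153846, 0.153846, 0.076923, giving 1−D = 0.852071 (working shown to 6 dp, full precision carried).
Community Y: N=207, proportions 0.193237, 0.236715, 0.125604, 0.289855, 0.154589, giving 1−D = 0.782935.
Difference = |0.852071 − 0.782935| = 0.069136, i.e. 0.069 to 3 decimal places.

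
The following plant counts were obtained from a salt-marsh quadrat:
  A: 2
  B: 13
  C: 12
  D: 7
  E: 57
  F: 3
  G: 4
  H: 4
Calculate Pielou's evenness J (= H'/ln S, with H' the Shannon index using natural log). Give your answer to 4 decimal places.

Total N = 2+13+12+7+57+3+4+4 = 102, so the proportions are 0.019608, 0.127451, 0.117647, 0.068627, 0.558824, 0.029412, 0.039216, 0.039216 (working shown to 6 dp, full precision carried).
H' = −Σ pᵢ ln pᵢ = −((-0.077095) + (-0.262552) + (-0.251772) + (-0.183857) + (-0.325191) + (-0.103716) + (-0.127007) + (-0.127007)) = 1.458198.
With S = 8 species, ln S = 2.079442, so J = 1.458198/2.079442 = 0.701245, i.e. 0.7012 to 4 decimal places.

0.7012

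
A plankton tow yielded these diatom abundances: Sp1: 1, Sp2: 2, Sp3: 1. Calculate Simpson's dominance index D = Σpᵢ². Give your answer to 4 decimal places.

Total N = 1+2+1 = 4, so the proportions are 0.25, 0.5, 0.25 (working shown to 6 dp, full precision carried).
D = 0.25² + 0.5² + 0.25² = 0.062500 + 0.250000 + 0.062500 = 0.375000.
To 4 decimal places, D = 0.3750.

0.3750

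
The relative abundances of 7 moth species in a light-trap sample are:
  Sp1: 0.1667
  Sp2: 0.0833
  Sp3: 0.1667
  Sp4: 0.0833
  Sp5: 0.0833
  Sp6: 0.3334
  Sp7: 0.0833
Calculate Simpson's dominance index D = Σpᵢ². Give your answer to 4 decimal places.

0.1945

D = 0.1667² + 0.0833² + 0.1667² + 0.0833² + 0.0833² + 0.3334² + 0.0833² = 0.027789 + 0.006939 + 0.027789 + 0.006939 + 0.006939 + 0.111156 + 0.006939 = 0.194489 (working shown to 6 dp, full precision carried).
To 4 decimal places, D = 0.1945.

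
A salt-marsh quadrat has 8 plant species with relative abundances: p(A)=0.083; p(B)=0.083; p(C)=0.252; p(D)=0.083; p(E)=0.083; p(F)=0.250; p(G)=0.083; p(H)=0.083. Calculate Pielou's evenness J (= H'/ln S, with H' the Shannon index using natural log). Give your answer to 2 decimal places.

0.93

H' = −Σ pᵢ ln pᵢ = −((-0.2066) + (-0.2066) + (-0.3473) + (-0.2066) + (-0.2066) + (-0.3466) + (-0.2066) + (-0.2066)) = 1.9334 (working shown to 4 dp, full precision carried).
With S = 8 species, ln S = 2.0794, so J = 1.9334/2.0794 = 0.9298, i.e. 0.93 to 2 decimal places.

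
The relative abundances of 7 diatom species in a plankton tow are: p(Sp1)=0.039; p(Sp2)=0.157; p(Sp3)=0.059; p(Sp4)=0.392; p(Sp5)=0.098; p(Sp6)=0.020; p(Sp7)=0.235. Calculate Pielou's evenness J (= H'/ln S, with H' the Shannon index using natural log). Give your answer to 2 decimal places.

0.82

H' = −Σ pᵢ ln pᵢ = −((-0.1265) + (-0.2907) + (-0.1670) + (-0.3671) + (-0.2276) + (-0.0782) + (-0.3403)) = 1.5975 (working shown to 4 dp, full precision carried).
With S = 7 species, ln S = 1.9459, so J = 1.5975/1.9459 = 0.8209, i.e. 0.82 to 2 decimal places.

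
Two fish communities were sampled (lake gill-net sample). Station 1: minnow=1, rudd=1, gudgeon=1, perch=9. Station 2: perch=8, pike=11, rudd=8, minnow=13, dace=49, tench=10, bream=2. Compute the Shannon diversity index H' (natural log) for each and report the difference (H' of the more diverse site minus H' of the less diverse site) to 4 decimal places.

Station 1: N=12, proportions 0.083333, 0.083333, 0.083333, 0.75, giving H' = 0.836988 (working shown to 6 dp, full precision carried).
Station 2: N=101, proportions 0.079208, 0.108911, 0.079208, 0.128713, 0.485149, 0.09901, 0.019802, giving H' = 1.564590.
Difference = |0.836988 − 1.564590| = 0.727602, i.e. 0.7276 to 4 decimal places.

0.7276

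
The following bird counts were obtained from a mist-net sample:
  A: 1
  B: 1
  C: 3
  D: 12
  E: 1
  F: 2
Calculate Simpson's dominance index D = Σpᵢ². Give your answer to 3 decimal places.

0.400

Total N = 1+1+3+12+1+2 = 20, so the proportions are 0.05, 0.05, 0.15, 0.6, 0.05, 0.1 (working shown to 5 dp, full precision carried).
D = 0.05² + 0.05² + 0.15² + 0.6² + 0.05² + 0.1² = 0.00250 + 0.00250 + 0.02250 + 0.36000 + 0.00250 + 0.01000 = 0.40000.
To 3 decimal places, D = 0.400.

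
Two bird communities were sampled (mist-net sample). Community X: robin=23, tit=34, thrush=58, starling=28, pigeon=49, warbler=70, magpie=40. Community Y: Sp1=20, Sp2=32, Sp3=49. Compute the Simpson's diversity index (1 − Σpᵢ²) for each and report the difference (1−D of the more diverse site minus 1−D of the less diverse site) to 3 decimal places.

0.213

Community X: N=302, proportions 0.07616, 0.11258, 0.19205, 0.09272, 0.16225, 0.23179, 0.13245, giving 1−D = 0.83845 (working shown to 5 dp, full precision carried).
Community Y: N=101, proportions 0.19802, 0.31683, 0.48515, giving 1−D = 0.62504.
Difference = |0.83845 − 0.62504| = 0.21341, i.e. 0.213 to 3 decimal places.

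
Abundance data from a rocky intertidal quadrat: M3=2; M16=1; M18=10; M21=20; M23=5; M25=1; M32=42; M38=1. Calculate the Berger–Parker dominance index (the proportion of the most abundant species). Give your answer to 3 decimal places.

Total N = 2+1+10+20+5+1+42+1 = 82, so the proportions are 0.02439, 0.0122, 0.12195, 0.2439, 0.06098, 0.0122, 0.5122, 0.0122 (working shown to 5 dp, full precision carried).
The largest proportion is 0.5122, i.e. d = 0.512 to 3 decimal places.

0.512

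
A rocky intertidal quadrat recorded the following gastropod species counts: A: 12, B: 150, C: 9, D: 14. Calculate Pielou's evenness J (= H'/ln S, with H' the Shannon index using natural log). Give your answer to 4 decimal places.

0.4977

Total N = 12+150+9+14 = 185, so the proportions are 0.064865, 0.810811, 0.048649, 0.075676 (working shown to 6 dp, full precision carried).
H' = −Σ pᵢ ln pᵢ = −((-0.177435) + (-0.170044) + (-0.147071) + (-0.195342)) = 0.689891.
With S = 4 species, ln S = 1.386294, so J = 0.689891/1.386294 = 0.497651, i.e. 0.4977 to 4 decimal places.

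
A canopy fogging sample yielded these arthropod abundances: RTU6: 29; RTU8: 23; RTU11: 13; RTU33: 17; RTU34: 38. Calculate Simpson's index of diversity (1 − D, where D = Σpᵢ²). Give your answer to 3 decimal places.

Total N = 29+23+13+17+38 = 120, so the proportions are 0.24167, 0.19167, 0.10833, 0.14167, 0.31667 (working shown to 5 dp, full precision carried).
D = 0.24167² + 0.19167² + 0.10833² + 0.14167² + 0.31667² = 0.05840 + 0.03674 + 0.01174 + 0.02007 + 0.10028 = 0.22722.
So 1 − D = 0.77278, i.e. 0.773 to 3 decimal places.

0.773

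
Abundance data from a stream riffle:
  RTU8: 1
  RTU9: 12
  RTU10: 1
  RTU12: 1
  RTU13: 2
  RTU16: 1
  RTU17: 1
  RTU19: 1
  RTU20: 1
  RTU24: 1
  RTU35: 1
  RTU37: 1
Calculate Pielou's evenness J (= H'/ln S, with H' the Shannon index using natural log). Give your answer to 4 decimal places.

Total N = 1+12+1+1+2+1+1+1+1+1+1+1 = 24, so the proportions are 0.041667, 0.5, 0.041667, 0.041667, 0.083333, 0.041667, 0.041667, 0.041667, 0.041667, 0.041667, 0.041667, 0.041667 (working shown to 6 dp, full precision carried).
H' = −Σ pᵢ ln pᵢ = −((-0.132419) + (-0.346574) + (-0.132419) + (-0.132419) + (-0.207076) + (-0.132419) + (-0.132419) + (-0.132419) + (-0.132419) + (-0.132419) + (-0.132419) + (-0.132419)) = 1.877838.
With S = 12 species, ln S = 2.484907, so J = 1.877838/2.484907 = 0.755698, i.e. 0.7557 to 4 decimal places.

0.7557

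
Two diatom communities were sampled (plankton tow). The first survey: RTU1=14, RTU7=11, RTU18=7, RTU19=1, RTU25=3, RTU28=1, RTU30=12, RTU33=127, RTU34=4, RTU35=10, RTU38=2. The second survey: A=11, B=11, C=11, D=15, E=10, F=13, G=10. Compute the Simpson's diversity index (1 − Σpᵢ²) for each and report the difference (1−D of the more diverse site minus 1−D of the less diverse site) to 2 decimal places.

0.31

The first survey: N=192, proportions 0.072917, 0.057292, 0.036458, 0.005208, 0.015625, 0.005208, 0.0625, 0.661458, 0.020833, 0.052083, 0.010417, giving 1−D = 0.545085 (working shown to 6 dp, full precision carried).
The second survey: N=81, proportions 0.135802, 0.135802, 0.135802, 0.185185, 0.123457, 0.160494, 0.123457, giving 1−D = 0.854138.
Difference = |0.545085 − 0.854138| = 0.309053, i.e. 0.31 to 2 decimal places.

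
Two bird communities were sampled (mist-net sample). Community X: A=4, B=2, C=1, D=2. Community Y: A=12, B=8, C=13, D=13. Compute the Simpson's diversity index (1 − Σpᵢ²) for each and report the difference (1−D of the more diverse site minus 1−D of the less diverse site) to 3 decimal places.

Community X: N=9, proportions 0.44444, 0.22222, 0.11111, 0.22222, giving 1−D = 0.69136 (working shown to 5 dp, full precision carried).
Community Y: N=46, proportions 0.26087, 0.17391, 0.28261, 0.28261, giving 1−D = 0.74197.
Difference = |0.69136 − 0.74197| = 0.05061, i.e. 0.051 to 3 decimal places.

0.051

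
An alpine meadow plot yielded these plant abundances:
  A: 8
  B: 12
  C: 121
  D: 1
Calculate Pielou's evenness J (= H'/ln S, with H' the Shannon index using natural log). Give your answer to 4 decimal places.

Total N = 8+12+121+1 = 142, so the proportions are 0.056338, 0.084507, 0.852113, 0.007042 (working shown to 6 dp, full precision carried).
H' = −Σ pᵢ ln pᵢ = −((-0.162050) + (-0.208810) + (-0.136369) + (-0.034900)) = 0.542129.
With S = 4 species, ln S = 1.386294, so J = 0.542129/1.386294 = 0.391064, i.e. 0.3911 to 4 decimal places.

0.3911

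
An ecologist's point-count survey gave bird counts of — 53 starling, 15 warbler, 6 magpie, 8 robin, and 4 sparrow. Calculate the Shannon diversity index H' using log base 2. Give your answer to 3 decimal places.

Total N = 53+15+6+8+4 = 86, so the proportions are 0.61628, 0.17442, 0.06977, 0.09302, 0.04651 (working shown to 5 dp, full precision carried).
Each pᵢ log₂ pᵢ term: 0.61628×(-0.69834)=-0.43037, 0.17442×(-2.51937)=-0.43943, 0.06977×(-3.84130)=-0.26800, 0.09302×(-3.42626)=-0.31872, 0.04651×(-4.42626)=-0.20587.
Sum = -1.66239, so H' = 1.662.

1.662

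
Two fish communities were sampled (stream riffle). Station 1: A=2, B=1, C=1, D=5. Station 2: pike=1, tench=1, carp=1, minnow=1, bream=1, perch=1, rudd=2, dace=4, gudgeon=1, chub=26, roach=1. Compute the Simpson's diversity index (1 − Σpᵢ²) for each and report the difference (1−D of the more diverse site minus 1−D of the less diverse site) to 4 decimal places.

Station 1: N=9, proportions 0.222222, 0.111111, 0.111111, 0.555556, giving 1−D = 0.617284 (working shown to 6 dp, full precision carried).
Station 2: N=40, proportions 0.025, 0.025, 0.025, 0.025, 0.025, 0.025, 0.05, 0.1, 0.025, 0.65, 0.025, giving 1−D = 0.560000.
Difference = |0.617284 − 0.560000| = 0.057284, i.e. 0.0573 to 4 decimal places.

0.0573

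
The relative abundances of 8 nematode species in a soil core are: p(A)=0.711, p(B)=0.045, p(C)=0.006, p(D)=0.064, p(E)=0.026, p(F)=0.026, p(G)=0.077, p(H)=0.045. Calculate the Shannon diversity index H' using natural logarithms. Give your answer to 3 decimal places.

Each pᵢ ln pᵢ term (working shown to 5 dp, full precision carried): 0.711×(-0.34108)=-0.24251, 0.045×(-3.10109)=-0.13955, 0.006×(-5.11600)=-0.03070, 0.064×(-2.74887)=-0.17593, 0.026×(-3.64966)=-0.09489, 0.026×(-3.64966)=-0.09489, 0.077×(-2.56395)=-0.19742, 0.045×(-3.10109)=-0.13955.
Sum = -1.11544, so H' = 1.115.

1.115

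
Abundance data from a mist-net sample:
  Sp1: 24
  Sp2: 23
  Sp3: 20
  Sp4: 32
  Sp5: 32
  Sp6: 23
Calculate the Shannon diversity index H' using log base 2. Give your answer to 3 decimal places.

Total N = 24+23+20+32+32+23 = 154, so the proportions are 0.15584, 0.14935, 0.12987, 0.20779, 0.20779, 0.14935 (working shown to 5 dp, full precision carried).
Each pᵢ log₂ pᵢ term: 0.15584×(-2.68182)=-0.41795, 0.14935×(-2.74322)=-0.40970, 0.12987×(-2.94486)=-0.38245, 0.20779×(-2.26679)=-0.47102, 0.20779×(-2.26679)=-0.47102, 0.14935×(-2.74322)=-0.40970.
Sum = -2.56184, so H' = 2.562.

2.562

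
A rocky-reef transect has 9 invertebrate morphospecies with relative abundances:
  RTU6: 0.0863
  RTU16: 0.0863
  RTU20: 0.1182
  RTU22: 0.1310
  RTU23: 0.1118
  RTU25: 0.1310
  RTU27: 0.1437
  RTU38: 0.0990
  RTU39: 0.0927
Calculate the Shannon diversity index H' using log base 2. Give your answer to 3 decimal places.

Each pᵢ log₂ pᵢ term (working shown to 5 dp, full precision carried): 0.0863×(-3.53450)=-0.30503, 0.0863×(-3.53450)=-0.30503, 0.1182×(-3.08070)=-0.36414, 0.131×(-2.93236)=-0.38414, 0.1118×(-3.16101)=-0.35340, 0.131×(-2.93236)=-0.38414, 0.1437×(-2.79887)=-0.40220, 0.099×(-3.33643)=-0.33031, 0.0927×(-3.43129)=-0.31808.
Sum = -3.14646, so H' = 3.146.

3.146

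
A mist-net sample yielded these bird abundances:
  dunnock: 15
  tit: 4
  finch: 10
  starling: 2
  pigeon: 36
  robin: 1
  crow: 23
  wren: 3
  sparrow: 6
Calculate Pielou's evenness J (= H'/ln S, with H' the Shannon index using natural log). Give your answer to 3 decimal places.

0.795

Total N = 15+4+10+2+36+1+23+3+6 = 100, so the proportions are 0.15, 0.04, 0.1, 0.02, 0.36, 0.01, 0.23, 0.03, 0.06 (working shown to 5 dp, full precision carried).
H' = −Σ pᵢ ln pᵢ = −((-0.28457) + (-0.12876) + (-0.23026) + (-0.07824) + (-0.36779) + (-0.04605) + (-0.33803) + (-0.10520) + (-0.16880)) = 1.74770.
With S = 9 species, ln S = 2.19722, so J = 1.74770/2.19722 = 0.79541, i.e. 0.795 to 3 decimal places.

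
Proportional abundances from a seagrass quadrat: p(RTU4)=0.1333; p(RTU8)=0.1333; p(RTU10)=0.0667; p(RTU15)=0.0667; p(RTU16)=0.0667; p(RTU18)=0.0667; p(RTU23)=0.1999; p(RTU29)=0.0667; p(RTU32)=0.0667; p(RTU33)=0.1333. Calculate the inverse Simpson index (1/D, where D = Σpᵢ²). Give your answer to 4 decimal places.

8.3361

D = 0.1333² + 0.1333² + 0.0667² + 0.0667² + 0.0667² + 0.0667² + 0.1999² + 0.0667² + 0.0667² + 0.1333² = 0.01776889 + 0.01776889 + 0.00444889 + 0.00444889 + 0.00444889 + 0.00444889 + 0.03996001 + 0.00444889 + 0.00444889 + 0.01776889 = 0.11996002 (working shown to 8 dp, full precision carried).
So 1/D = 8.336111, i.e. 8.3361 to 4 decimal places.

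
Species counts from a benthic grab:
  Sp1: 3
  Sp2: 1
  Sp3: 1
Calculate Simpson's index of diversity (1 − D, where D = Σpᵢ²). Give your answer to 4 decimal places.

Total N = 3+1+1 = 5, so the proportions are 0.6, 0.2, 0.2 (working shown to 6 dp, full precision carried).
D = 0.6² + 0.2² + 0.2² = 0.360000 + 0.040000 + 0.040000 = 0.440000.
So 1 − D = 0.560000, i.e. 0.5600 to 4 decimal places.

0.5600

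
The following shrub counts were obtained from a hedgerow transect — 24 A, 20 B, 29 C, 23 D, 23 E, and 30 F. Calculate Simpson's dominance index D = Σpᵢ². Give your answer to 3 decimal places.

0.170

Total N = 24+20+29+23+23+30 = 149, so the proportions are 0.16107, 0.13423, 0.19463, 0.15436, 0.15436, 0.20134 (working shown to 5 dp, full precision carried).
D = 0.16107² + 0.13423² + 0.19463² + 0.15436² + 0.15436² + 0.20134² = 0.02594 + 0.01802 + 0.03788 + 0.02383 + 0.02383 + 0.04054 = 0.17004.
To 3 decimal places, D = 0.170.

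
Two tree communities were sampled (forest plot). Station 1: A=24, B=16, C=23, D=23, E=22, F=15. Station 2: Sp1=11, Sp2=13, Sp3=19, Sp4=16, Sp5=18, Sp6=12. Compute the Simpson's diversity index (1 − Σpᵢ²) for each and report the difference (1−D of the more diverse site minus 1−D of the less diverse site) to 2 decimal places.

Station 1: N=123, proportions 0.1951, 0.1301, 0.187, 0.187, 0.1789, 0.122, giving 1−D = 0.8282 (working shown to 4 dp, full precision carried).
Station 2: N=89, proportions 0.1236, 0.1461, 0.2135, 0.1798, 0.2022, 0.1348, giving 1−D = 0.8264.
Difference = |0.8282 − 0.8264| = 0.0018, i.e. 0.00 to 2 decimal places.

0.00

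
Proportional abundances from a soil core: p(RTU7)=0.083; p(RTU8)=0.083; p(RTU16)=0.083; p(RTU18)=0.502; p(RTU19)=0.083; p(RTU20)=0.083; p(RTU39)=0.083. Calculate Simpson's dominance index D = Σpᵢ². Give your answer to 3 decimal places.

D = 0.083² + 0.083² + 0.083² + 0.502² + 0.083² + 0.083² + 0.083² = 0.00689 + 0.00689 + 0.00689 + 0.25200 + 0.00689 + 0.00689 + 0.00689 = 0.29334 (working shown to 5 dp, full precision carried).
To 3 decimal places, D = 0.293.

0.293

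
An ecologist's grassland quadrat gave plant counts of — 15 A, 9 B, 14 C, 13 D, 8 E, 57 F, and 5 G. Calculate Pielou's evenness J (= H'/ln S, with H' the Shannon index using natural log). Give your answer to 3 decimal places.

0.826

Total N = 15+9+14+13+8+57+5 = 121, so the proportions are 0.12397, 0.07438, 0.1157, 0.10744, 0.06612, 0.47107, 0.04132 (working shown to 5 dp, full precision carried).
H' = −Σ pᵢ ln pᵢ = −((-0.25881) + (-0.19328) + (-0.24954) + (-0.23968) + (-0.17959) + (-0.35460) + (-0.13167)) = 1.60717.
With S = 7 species, ln S = 1.94591, so J = 1.60717/1.94591 = 0.82592, i.e. 0.826 to 3 decimal places.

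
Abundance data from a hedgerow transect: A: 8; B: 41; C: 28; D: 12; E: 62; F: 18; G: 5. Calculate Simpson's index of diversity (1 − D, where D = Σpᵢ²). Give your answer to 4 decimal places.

0.7732

Total N = 8+41+28+12+62+18+5 = 174, so the proportions are 0.045977, 0.235632, 0.16092, 0.068966, 0.356322, 0.103448, 0.028736 (working shown to 6 dp, full precision carried).
D = 0.045977² + 0.235632² + 0.16092² + 0.068966² + 0.356322² + 0.103448² + 0.028736² = 0.002114 + 0.055523 + 0.025895 + 0.004756 + 0.126965 + 0.010702 + 0.000826 = 0.226780.
So 1 − D = 0.773220, i.e. 0.7732 to 4 decimal places.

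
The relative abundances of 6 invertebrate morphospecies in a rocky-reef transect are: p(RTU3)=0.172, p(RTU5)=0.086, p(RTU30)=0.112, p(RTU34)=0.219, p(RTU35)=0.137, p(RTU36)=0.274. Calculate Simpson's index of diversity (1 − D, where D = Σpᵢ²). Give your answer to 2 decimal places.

0.81

D = 0.172² + 0.086² + 0.112² + 0.219² + 0.137² + 0.274² = 0.0296 + 0.0074 + 0.0125 + 0.0480 + 0.0188 + 0.0751 = 0.1913 (working shown to 4 dp, full precision carried).
So 1 − D = 0.8087, i.e. 0.81 to 2 decimal places.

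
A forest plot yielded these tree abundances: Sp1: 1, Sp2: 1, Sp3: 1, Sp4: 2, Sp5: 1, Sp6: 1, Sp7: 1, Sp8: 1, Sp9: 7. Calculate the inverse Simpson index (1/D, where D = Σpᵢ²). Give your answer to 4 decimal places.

Total N = 1+1+1+2+1+1+1+1+7 = 16, so the proportions are 0.0625, 0.0625, 0.0625, 0.125, 0.0625, 0.0625, 0.0625, 0.0625, 0.4375 (working shown to 8 dp, full precision carried).
D = 0.0625² + 0.0625² + 0.0625² + 0.125² + 0.0625² + 0.0625² + 0.0625² + 0.0625² + 0.4375² = 0.00390625 + 0.00390625 + 0.00390625 + 0.01562500 + 0.00390625 + 0.00390625 + 0.00390625 + 0.00390625 + 0.19140625 = 0.23437500.
So 1/D = 4.266667, i.e. 4.2667 to 4 decimal places.

4.2667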